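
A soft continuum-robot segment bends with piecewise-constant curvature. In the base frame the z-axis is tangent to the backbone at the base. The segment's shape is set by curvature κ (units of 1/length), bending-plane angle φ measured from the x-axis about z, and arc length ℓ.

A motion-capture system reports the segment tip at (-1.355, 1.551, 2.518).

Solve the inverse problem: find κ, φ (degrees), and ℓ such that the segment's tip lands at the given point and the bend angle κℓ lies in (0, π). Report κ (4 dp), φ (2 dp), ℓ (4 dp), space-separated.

0.3893 131.14 3.5225

ρ = √(x²+y²) = √(-1.355² + 1.551²) = 2.05952
φ = atan2(y, x) mod 360° = atan2(1.551, -1.355) = 131.1414°
|p|² = ρ² + z² = 2.05952² + 2.518² = 10.58195
κ = 2ρ / |p|² = 2×2.05952 / 10.58195 = 0.38925
θ = 2·atan2(ρ, z) = 2·atan2(2.05952, 2.518) = 1.37114 rad
ℓ = θ/κ = 1.37114/0.38925 = 3.52251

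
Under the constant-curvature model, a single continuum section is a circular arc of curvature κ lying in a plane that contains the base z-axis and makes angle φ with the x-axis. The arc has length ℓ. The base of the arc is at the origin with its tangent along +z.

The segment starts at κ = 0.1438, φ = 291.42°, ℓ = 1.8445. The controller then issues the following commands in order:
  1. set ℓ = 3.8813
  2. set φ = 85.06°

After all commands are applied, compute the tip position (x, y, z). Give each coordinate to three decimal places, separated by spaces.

0.091 1.051 3.683

initial: κ=0.1438, φ=291.42°, ℓ=1.8445
cmd 1: set ℓ=3.8813 → (κ,φ,ℓ)=(0.1438,291.42°,3.8813) → tip=(0.3854,-0.9824,3.6829)
cmd 2: set φ=85.06° → (κ,φ,ℓ)=(0.1438,85.06°,3.8813) → tip=(0.0909,1.0514,3.6829)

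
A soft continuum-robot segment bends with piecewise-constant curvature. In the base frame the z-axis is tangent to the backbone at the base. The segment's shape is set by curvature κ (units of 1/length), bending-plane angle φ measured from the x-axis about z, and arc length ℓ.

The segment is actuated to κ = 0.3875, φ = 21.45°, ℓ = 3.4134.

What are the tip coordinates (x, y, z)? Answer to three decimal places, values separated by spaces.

θ = κ·ℓ = 0.3875 × 3.4134 = 1.32269 rad
ρ = (1 − cos θ)/κ = (1 − 0.24557)/0.3875 = 1.94693
z = sin θ / κ = 0.96938/0.3875 = 2.50163
x = ρ cos φ = 1.94693 × cos(21.45°) = 1.81208
y = ρ sin φ = 1.94693 × sin(21.45°) = 0.71197

1.812 0.712 2.502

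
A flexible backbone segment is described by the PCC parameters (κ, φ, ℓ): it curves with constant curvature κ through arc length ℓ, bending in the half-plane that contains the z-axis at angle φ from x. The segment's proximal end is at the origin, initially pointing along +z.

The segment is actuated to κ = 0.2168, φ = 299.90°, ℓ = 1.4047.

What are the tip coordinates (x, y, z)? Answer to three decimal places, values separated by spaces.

0.106 -0.184 1.383

θ = κ·ℓ = 0.2168 × 1.4047 = 0.30454 rad
ρ = (1 − cos θ)/κ = (1 − 0.95399)/0.2168 = 0.21224
z = sin θ / κ = 0.29985/0.2168 = 1.38309
x = ρ cos φ = 0.21224 × cos(299.90°) = 0.10580
y = ρ sin φ = 0.21224 × sin(299.90°) = -0.18399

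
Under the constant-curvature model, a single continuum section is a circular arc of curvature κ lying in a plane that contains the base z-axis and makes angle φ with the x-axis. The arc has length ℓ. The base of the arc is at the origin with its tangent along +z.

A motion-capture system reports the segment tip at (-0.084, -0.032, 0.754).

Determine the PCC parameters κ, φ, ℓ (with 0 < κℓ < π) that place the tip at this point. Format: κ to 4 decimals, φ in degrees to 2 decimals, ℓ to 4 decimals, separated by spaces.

0.3118 200.85 0.7611

ρ = √(x²+y²) = √(-0.084² + -0.032²) = 0.08989
φ = atan2(y, x) mod 360° = atan2(-0.032, -0.084) = 200.8545°
|p|² = ρ² + z² = 0.08989² + 0.754² = 0.57660
κ = 2ρ / |p|² = 2×0.08989 / 0.57660 = 0.31179
θ = 2·atan2(ρ, z) = 2·atan2(0.08989, 0.754) = 0.23731 rad
ℓ = θ/κ = 0.23731/0.31179 = 0.76112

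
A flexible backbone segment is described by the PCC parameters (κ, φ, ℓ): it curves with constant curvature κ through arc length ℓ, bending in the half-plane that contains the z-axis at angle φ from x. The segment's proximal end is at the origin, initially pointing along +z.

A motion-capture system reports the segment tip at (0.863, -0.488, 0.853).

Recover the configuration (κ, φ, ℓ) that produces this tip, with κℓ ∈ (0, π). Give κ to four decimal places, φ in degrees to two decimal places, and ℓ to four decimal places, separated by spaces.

ρ = √(x²+y²) = √(0.863² + -0.488²) = 0.99142
φ = atan2(y, x) mod 360° = atan2(-0.488, 0.863) = 330.5132°
|p|² = ρ² + z² = 0.99142² + 0.853² = 1.71052
κ = 2ρ / |p|² = 2×0.99142 / 1.71052 = 1.15920
θ = 2·atan2(ρ, z) = 2·atan2(0.99142, 0.853) = 1.72061 rad
ℓ = θ/κ = 1.72061/1.15920 = 1.48431

1.1592 330.51 1.4843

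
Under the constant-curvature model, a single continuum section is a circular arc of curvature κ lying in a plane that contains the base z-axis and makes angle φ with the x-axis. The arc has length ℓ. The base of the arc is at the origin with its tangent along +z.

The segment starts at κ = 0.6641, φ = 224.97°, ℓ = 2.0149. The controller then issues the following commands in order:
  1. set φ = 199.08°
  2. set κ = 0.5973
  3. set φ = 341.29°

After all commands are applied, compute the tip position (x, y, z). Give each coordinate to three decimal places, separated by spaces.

initial: κ=0.6641, φ=224.97°, ℓ=2.0149
cmd 1: set φ=199.08° → (κ,φ,ℓ)=(0.6641,199.08°,2.0149) → tip=(-1.0949,-0.3787,1.4652)
cmd 2: set κ=0.5973 → (κ,φ,ℓ)=(0.5973,199.08°,2.0149) → tip=(-1.0141,-0.3508,1.5625)
cmd 3: set φ=341.29° → (κ,φ,ℓ)=(0.5973,341.29°,2.0149) → tip=(1.0163,-0.3442,1.5625)

1.016 -0.344 1.563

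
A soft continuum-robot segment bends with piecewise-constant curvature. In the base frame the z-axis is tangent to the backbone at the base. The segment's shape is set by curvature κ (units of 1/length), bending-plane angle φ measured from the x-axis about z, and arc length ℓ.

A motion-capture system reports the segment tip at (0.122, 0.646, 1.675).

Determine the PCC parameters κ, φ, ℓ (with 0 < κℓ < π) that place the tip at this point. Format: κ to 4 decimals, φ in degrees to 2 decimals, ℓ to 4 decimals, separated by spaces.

ρ = √(x²+y²) = √(0.122² + 0.646²) = 0.65742
φ = atan2(y, x) mod 360° = atan2(0.646, 0.122) = 79.3054°
|p|² = ρ² + z² = 0.65742² + 1.675² = 3.23782
κ = 2ρ / |p|² = 2×0.65742 / 3.23782 = 0.40609
θ = 2·atan2(ρ, z) = 2·atan2(0.65742, 1.675) = 0.74803 rad
ℓ = θ/κ = 0.74803/0.40609 = 1.84204

0.4061 79.31 1.8420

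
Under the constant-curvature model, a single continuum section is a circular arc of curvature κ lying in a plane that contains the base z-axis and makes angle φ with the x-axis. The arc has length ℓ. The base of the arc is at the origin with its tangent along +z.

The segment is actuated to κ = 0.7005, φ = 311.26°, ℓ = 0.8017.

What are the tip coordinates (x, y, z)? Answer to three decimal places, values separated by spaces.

0.145 -0.165 0.760

θ = κ·ℓ = 0.7005 × 0.8017 = 0.56159 rad
ρ = (1 − cos θ)/κ = (1 − 0.84641)/0.7005 = 0.21926
z = sin θ / κ = 0.53253/0.7005 = 0.76022
x = ρ cos φ = 0.21926 × cos(311.26°) = 0.14460
y = ρ sin φ = 0.21926 × sin(311.26°) = -0.16482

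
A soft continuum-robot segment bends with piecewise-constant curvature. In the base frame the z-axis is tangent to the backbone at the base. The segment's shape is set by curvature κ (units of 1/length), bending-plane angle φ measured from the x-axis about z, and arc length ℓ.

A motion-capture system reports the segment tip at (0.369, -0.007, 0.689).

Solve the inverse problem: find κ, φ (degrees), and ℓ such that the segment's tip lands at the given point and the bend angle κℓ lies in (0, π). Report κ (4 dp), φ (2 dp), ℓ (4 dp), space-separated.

1.2082 358.91 0.8140

ρ = √(x²+y²) = √(0.369² + -0.007²) = 0.36907
φ = atan2(y, x) mod 360° = atan2(-0.007, 0.369) = 358.9132°
|p|² = ρ² + z² = 0.36907² + 0.689² = 0.61093
κ = 2ρ / |p|² = 2×0.36907 / 0.61093 = 1.20821
θ = 2·atan2(ρ, z) = 2·atan2(0.36907, 0.689) = 0.98353 rad
ℓ = θ/κ = 0.98353/1.20821 = 0.81404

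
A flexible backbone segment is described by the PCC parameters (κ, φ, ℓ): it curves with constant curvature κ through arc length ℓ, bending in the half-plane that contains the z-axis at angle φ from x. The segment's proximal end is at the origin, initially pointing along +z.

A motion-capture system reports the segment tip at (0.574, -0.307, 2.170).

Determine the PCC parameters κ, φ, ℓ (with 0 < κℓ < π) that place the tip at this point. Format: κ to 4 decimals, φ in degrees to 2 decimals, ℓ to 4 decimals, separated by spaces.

0.2536 331.86 2.2979

ρ = √(x²+y²) = √(0.574² + -0.307²) = 0.65094
φ = atan2(y, x) mod 360° = atan2(-0.307, 0.574) = 331.8602°
|p|² = ρ² + z² = 0.65094² + 2.170² = 5.13262
κ = 2ρ / |p|² = 2×0.65094 / 5.13262 = 0.25365
θ = 2·atan2(ρ, z) = 2·atan2(0.65094, 2.170) = 0.58286 rad
ℓ = θ/κ = 0.58286/0.25365 = 2.29792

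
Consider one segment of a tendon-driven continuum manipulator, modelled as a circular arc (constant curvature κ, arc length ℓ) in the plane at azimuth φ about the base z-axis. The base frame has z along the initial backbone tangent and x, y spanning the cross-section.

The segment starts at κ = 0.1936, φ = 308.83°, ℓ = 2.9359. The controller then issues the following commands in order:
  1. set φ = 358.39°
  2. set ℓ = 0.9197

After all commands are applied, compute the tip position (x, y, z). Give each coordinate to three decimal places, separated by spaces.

0.082 -0.002 0.915

initial: κ=0.1936, φ=308.83°, ℓ=2.9359
cmd 1: set φ=358.39° → (κ,φ,ℓ)=(0.1936,358.39°,2.9359) → tip=(0.8118,-0.0228,2.7804)
cmd 2: set ℓ=0.9197 → (κ,φ,ℓ)=(0.1936,358.39°,0.9197) → tip=(0.0816,-0.0023,0.9148)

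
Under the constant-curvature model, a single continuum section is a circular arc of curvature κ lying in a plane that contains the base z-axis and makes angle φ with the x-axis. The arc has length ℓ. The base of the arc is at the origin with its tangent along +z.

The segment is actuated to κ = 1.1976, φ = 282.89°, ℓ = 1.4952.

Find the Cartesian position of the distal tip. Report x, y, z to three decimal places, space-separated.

θ = κ·ℓ = 1.1976 × 1.4952 = 1.79065 rad
ρ = (1 − cos θ)/κ = (1 − -0.21809)/1.1976 = 1.01711
z = sin θ / κ = 0.97593/1.1976 = 0.81490
x = ρ cos φ = 1.01711 × cos(282.89°) = 0.22690
y = ρ sin φ = 1.01711 × sin(282.89°) = -0.99148

0.227 -0.991 0.815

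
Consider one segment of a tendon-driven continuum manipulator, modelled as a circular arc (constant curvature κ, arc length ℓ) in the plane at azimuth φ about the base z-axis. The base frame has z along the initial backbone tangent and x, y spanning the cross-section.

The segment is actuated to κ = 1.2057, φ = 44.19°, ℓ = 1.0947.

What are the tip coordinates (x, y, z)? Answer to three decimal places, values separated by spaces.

θ = κ·ℓ = 1.2057 × 1.0947 = 1.31988 rad
ρ = (1 − cos θ)/κ = (1 − 0.24829)/1.2057 = 0.62346
z = sin θ / κ = 0.96869/1.2057 = 0.80342
x = ρ cos φ = 0.62346 × cos(44.19°) = 0.44704
y = ρ sin φ = 0.62346 × sin(44.19°) = 0.43458

0.447 0.435 0.803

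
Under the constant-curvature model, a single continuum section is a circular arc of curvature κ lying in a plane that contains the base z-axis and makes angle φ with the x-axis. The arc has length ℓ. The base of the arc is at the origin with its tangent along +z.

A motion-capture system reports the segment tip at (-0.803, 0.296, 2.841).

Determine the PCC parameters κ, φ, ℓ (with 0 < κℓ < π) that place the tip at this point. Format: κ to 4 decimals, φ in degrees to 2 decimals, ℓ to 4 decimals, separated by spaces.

0.1944 159.77 3.0099

ρ = √(x²+y²) = √(-0.803² + 0.296²) = 0.85582
φ = atan2(y, x) mod 360° = atan2(0.296, -0.803) = 159.7652°
|p|² = ρ² + z² = 0.85582² + 2.841² = 8.80371
κ = 2ρ / |p|² = 2×0.85582 / 8.80371 = 0.19442
θ = 2·atan2(ρ, z) = 2·atan2(0.85582, 2.841) = 0.58519 rad
ℓ = θ/κ = 0.58519/0.19442 = 3.00987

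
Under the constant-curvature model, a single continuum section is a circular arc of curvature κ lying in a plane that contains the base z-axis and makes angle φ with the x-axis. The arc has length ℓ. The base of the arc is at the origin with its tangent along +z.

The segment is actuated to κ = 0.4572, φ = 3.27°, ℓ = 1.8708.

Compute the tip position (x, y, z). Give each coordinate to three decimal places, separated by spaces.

θ = κ·ℓ = 0.4572 × 1.8708 = 0.85533 rad
ρ = (1 − cos θ)/κ = (1 − 0.65597)/0.4572 = 0.75247
z = sin θ / κ = 0.75479/0.4572 = 1.65089
x = ρ cos φ = 0.75247 × cos(3.27°) = 0.75125
y = ρ sin φ = 0.75247 × sin(3.27°) = 0.04292

0.751 0.043 1.651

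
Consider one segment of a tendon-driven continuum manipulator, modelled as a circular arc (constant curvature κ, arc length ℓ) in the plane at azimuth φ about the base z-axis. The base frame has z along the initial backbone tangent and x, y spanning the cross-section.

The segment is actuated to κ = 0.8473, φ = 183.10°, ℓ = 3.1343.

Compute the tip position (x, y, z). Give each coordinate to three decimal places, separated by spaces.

-2.221 -0.120 0.551

θ = κ·ℓ = 0.8473 × 3.1343 = 2.65569 rad
ρ = (1 − cos θ)/κ = (1 − -0.88425)/0.8473 = 2.22383
z = sin θ / κ = 0.46700/0.8473 = 0.55117
x = ρ cos φ = 2.22383 × cos(183.10°) = -2.22058
y = ρ sin φ = 2.22383 × sin(183.10°) = -0.12026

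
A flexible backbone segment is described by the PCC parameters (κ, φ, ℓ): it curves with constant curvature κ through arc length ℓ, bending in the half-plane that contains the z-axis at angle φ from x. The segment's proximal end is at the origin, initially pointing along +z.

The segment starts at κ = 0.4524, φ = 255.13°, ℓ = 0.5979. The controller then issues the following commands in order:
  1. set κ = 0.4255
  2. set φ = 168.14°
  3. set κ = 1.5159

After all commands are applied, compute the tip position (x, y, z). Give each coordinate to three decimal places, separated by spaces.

initial: κ=0.4524, φ=255.13°, ℓ=0.5979
cmd 1: set κ=0.4255 → (κ,φ,ℓ)=(0.4255,255.13°,0.5979) → tip=(-0.0194,-0.0731,0.5915)
cmd 2: set φ=168.14° → (κ,φ,ℓ)=(0.4255,168.14°,0.5979) → tip=(-0.0740,0.0155,0.5915)
cmd 3: set κ=1.5159 → (κ,φ,ℓ)=(1.5159,168.14°,0.5979) → tip=(-0.2475,0.0520,0.5193)

-0.248 0.052 0.519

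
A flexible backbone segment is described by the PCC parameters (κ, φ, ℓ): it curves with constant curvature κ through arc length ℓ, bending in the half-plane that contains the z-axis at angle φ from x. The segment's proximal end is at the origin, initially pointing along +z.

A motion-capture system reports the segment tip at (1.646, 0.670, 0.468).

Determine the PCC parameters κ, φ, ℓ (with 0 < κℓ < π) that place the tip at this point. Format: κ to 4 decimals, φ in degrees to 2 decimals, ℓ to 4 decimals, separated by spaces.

ρ = √(x²+y²) = √(1.646² + 0.670²) = 1.77714
φ = atan2(y, x) mod 360° = atan2(0.670, 1.646) = 22.1487°
|p|² = ρ² + z² = 1.77714² + 0.468² = 3.37724
κ = 2ρ / |p|² = 2×1.77714 / 3.37724 = 1.05242
θ = 2·atan2(ρ, z) = 2·atan2(1.77714, 0.468) = 2.62660 rad
ℓ = θ/κ = 2.62660/1.05242 = 2.49577

1.0524 22.15 2.4958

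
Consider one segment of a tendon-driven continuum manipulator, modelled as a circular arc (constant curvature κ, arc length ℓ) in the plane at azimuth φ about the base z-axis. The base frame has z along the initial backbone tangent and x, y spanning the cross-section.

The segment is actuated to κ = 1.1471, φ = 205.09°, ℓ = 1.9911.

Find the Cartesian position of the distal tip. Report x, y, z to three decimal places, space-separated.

-1.306 -0.612 0.659

θ = κ·ℓ = 1.1471 × 1.9911 = 2.28399 rad
ρ = (1 − cos θ)/κ = (1 − -0.65425)/1.1471 = 1.44212
z = sin θ / κ = 0.75628/1.1471 = 0.65929
x = ρ cos φ = 1.44212 × cos(205.09°) = -1.30604
y = ρ sin φ = 1.44212 × sin(205.09°) = -0.61152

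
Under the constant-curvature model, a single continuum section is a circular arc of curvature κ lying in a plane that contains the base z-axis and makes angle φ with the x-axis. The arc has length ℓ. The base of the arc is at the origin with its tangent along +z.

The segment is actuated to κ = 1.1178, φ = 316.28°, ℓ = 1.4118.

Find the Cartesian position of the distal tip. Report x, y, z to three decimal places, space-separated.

0.651 -0.623 0.895

θ = κ·ℓ = 1.1178 × 1.4118 = 1.57811 rad
ρ = (1 − cos θ)/κ = (1 − -0.00731)/1.1178 = 0.90116
z = sin θ / κ = 0.99997/1.1178 = 0.89459
x = ρ cos φ = 0.90116 × cos(316.28°) = 0.65129
y = ρ sin φ = 0.90116 × sin(316.28°) = -0.62282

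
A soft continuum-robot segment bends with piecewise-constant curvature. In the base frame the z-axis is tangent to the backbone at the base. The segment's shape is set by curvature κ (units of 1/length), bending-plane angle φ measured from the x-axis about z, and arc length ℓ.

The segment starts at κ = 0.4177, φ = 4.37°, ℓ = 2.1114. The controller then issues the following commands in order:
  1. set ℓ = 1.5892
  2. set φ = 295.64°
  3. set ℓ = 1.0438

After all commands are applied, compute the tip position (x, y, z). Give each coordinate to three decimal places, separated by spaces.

0.097 -0.202 1.011

initial: κ=0.4177, φ=4.37°, ℓ=2.1114
cmd 1: set ℓ=1.5892 → (κ,φ,ℓ)=(0.4177,4.37°,1.5892) → tip=(0.5069,0.0387,1.4750)
cmd 2: set φ=295.64° → (κ,φ,ℓ)=(0.4177,295.64°,1.5892) → tip=(0.2200,-0.4583,1.4750)
cmd 3: set ℓ=1.0438 → (κ,φ,ℓ)=(0.4177,295.64°,1.0438) → tip=(0.0969,-0.2019,1.0110)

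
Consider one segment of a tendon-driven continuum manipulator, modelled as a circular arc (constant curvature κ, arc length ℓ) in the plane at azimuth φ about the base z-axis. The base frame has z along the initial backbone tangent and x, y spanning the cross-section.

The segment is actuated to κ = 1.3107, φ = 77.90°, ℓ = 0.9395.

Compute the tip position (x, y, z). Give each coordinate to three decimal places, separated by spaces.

0.107 0.498 0.719

θ = κ·ℓ = 1.3107 × 0.9395 = 1.23140 rad
ρ = (1 − cos θ)/κ = (1 − 0.33292)/1.3107 = 0.50895
z = sin θ / κ = 0.94296/1.3107 = 0.71943
x = ρ cos φ = 0.50895 × cos(77.90°) = 0.10669
y = ρ sin φ = 0.50895 × sin(77.90°) = 0.49765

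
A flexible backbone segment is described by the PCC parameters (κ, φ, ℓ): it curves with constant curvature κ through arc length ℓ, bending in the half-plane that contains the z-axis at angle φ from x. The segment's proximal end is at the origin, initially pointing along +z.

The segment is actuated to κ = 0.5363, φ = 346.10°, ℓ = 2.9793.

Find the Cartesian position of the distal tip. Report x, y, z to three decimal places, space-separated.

θ = κ·ℓ = 0.5363 × 2.9793 = 1.59780 rad
ρ = (1 − cos θ)/κ = (1 − -0.02700)/0.5363 = 1.91497
z = sin θ / κ = 0.99964/0.5363 = 1.86395
x = ρ cos φ = 1.91497 × cos(346.10°) = 1.85889
y = ρ sin φ = 1.91497 × sin(346.10°) = -0.46003

1.859 -0.460 1.864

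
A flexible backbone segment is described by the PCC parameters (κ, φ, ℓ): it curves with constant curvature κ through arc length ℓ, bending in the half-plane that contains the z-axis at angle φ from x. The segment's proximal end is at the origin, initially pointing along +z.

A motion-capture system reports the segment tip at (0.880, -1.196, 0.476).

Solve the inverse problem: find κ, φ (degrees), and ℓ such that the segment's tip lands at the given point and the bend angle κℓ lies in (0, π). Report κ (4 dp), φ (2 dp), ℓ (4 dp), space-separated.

ρ = √(x²+y²) = √(0.880² + -1.196²) = 1.48486
φ = atan2(y, x) mod 360° = atan2(-1.196, 0.880) = 306.3451°
|p|² = ρ² + z² = 1.48486² + 0.476² = 2.43139
κ = 2ρ / |p|² = 2×1.48486 / 2.43139 = 1.22141
θ = 2·atan2(ρ, z) = 2·atan2(1.48486, 0.476) = 2.52116 rad
ℓ = θ/κ = 2.52116/1.22141 = 2.06414

1.2214 306.35 2.0641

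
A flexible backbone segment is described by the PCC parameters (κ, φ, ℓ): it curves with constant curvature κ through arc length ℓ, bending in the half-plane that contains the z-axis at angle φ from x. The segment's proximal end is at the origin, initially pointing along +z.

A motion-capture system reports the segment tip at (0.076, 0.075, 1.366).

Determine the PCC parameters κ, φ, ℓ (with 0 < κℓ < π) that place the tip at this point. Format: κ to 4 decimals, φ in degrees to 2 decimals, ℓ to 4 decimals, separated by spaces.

ρ = √(x²+y²) = √(0.076² + 0.075²) = 0.10678
φ = atan2(y, x) mod 360° = atan2(0.075, 0.076) = 44.6206°
|p|² = ρ² + z² = 0.10678² + 1.366² = 1.87736
κ = 2ρ / |p|² = 2×0.10678 / 1.87736 = 0.11375
θ = 2·atan2(ρ, z) = 2·atan2(0.10678, 1.366) = 0.15602 rad
ℓ = θ/κ = 0.15602/0.11375 = 1.37156

0.1138 44.62 1.3716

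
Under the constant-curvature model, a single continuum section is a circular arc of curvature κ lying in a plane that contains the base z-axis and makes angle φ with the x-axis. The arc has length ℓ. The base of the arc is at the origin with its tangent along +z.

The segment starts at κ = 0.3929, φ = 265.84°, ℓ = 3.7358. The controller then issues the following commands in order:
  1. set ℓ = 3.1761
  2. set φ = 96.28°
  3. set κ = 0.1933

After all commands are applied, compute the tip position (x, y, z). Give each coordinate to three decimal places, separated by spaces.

-0.103 0.939 2.980

initial: κ=0.3929, φ=265.84°, ℓ=3.7358
cmd 1: set ℓ=3.1761 → (κ,φ,ℓ)=(0.3929,265.84°,3.1761) → tip=(-0.1260,-1.7330,2.4136)
cmd 2: set φ=96.28° → (κ,φ,ℓ)=(0.3929,96.28°,3.1761) → tip=(-0.1901,1.7271,2.4136)
cmd 3: set κ=0.1933 → (κ,φ,ℓ)=(0.1933,96.28°,3.1761) → tip=(-0.1033,0.9391,2.9803)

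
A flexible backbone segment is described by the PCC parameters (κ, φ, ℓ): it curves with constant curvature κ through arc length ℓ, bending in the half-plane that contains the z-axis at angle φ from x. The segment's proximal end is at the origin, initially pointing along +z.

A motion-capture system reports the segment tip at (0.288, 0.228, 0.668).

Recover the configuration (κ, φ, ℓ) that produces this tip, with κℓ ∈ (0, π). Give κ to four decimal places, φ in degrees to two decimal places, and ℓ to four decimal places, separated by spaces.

1.2641 38.37 0.7954

ρ = √(x²+y²) = √(0.288² + 0.228²) = 0.36733
φ = atan2(y, x) mod 360° = atan2(0.228, 0.288) = 38.3675°
|p|² = ρ² + z² = 0.36733² + 0.668² = 0.58115
κ = 2ρ / |p|² = 2×0.36733 / 0.58115 = 1.26413
θ = 2·atan2(ρ, z) = 2·atan2(0.36733, 0.668) = 1.00552 rad
ℓ = θ/κ = 1.00552/1.26413 = 0.79542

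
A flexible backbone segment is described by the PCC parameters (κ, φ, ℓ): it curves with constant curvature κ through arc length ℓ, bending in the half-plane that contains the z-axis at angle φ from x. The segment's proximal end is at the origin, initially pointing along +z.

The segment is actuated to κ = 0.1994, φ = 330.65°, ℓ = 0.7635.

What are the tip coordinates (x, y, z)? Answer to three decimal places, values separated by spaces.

0.051 -0.028 0.761

θ = κ·ℓ = 0.1994 × 0.7635 = 0.15224 rad
ρ = (1 − cos θ)/κ = (1 − 0.98843)/0.1994 = 0.05801
z = sin θ / κ = 0.15165/0.1994 = 0.76055
x = ρ cos φ = 0.05801 × cos(330.65°) = 0.05056
y = ρ sin φ = 0.05801 × sin(330.65°) = -0.02843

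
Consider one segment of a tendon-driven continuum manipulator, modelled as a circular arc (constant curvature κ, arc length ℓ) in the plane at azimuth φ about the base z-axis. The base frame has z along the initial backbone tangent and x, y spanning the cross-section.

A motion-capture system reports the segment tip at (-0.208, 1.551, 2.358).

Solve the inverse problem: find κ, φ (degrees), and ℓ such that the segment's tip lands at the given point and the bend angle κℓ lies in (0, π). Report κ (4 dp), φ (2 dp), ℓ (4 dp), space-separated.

0.3908 97.64 2.9987

ρ = √(x²+y²) = √(-0.208² + 1.551²) = 1.56488
φ = atan2(y, x) mod 360° = atan2(1.551, -0.208) = 97.6382°
|p|² = ρ² + z² = 1.56488² + 2.358² = 8.00903
κ = 2ρ / |p|² = 2×1.56488 / 8.00903 = 0.39078
θ = 2·atan2(ρ, z) = 2·atan2(1.56488, 2.358) = 1.17182 rad
ℓ = θ/κ = 1.17182/0.39078 = 2.99867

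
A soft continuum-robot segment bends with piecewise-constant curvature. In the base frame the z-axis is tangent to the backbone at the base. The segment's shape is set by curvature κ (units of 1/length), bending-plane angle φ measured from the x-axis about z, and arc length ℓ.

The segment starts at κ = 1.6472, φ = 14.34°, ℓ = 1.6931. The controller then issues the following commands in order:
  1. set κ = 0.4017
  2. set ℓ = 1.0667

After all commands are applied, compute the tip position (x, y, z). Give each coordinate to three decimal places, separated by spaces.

0.218 0.056 1.034

initial: κ=1.6472, φ=14.34°, ℓ=1.6931
cmd 1: set κ=0.4017 → (κ,φ,ℓ)=(0.4017,14.34°,1.6931) → tip=(0.5366,0.1372,1.5656)
cmd 2: set ℓ=1.0667 → (κ,φ,ℓ)=(0.4017,14.34°,1.0667) → tip=(0.2180,0.0557,1.0344)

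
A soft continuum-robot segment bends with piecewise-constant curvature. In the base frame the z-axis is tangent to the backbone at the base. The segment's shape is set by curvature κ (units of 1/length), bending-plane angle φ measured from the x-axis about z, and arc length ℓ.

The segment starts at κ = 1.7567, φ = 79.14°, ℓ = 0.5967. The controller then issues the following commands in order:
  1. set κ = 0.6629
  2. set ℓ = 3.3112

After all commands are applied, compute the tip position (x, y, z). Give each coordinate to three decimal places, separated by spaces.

initial: κ=1.7567, φ=79.14°, ℓ=0.5967
cmd 1: set κ=0.6629 → (κ,φ,ℓ)=(0.6629,79.14°,0.5967) → tip=(0.0219,0.1144,0.5813)
cmd 2: set ℓ=3.3112 → (κ,φ,ℓ)=(0.6629,79.14°,3.3112) → tip=(0.4503,2.3474,1.2241)

0.450 2.347 1.224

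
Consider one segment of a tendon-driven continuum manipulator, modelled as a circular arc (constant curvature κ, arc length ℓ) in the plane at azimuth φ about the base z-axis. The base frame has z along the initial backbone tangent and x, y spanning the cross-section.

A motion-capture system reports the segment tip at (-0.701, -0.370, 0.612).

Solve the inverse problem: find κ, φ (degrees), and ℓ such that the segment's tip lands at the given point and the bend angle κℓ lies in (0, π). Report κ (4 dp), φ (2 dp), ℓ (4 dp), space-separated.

ρ = √(x²+y²) = √(-0.701² + -0.370²) = 0.79265
φ = atan2(y, x) mod 360° = atan2(-0.370, -0.701) = 207.8259°
|p|² = ρ² + z² = 0.79265² + 0.612² = 1.00284
κ = 2ρ / |p|² = 2×0.79265 / 1.00284 = 1.58081
θ = 2·atan2(ρ, z) = 2·atan2(0.79265, 0.612) = 1.82661 rad
ℓ = θ/κ = 1.82661/1.58081 = 1.15549

1.5808 207.83 1.1555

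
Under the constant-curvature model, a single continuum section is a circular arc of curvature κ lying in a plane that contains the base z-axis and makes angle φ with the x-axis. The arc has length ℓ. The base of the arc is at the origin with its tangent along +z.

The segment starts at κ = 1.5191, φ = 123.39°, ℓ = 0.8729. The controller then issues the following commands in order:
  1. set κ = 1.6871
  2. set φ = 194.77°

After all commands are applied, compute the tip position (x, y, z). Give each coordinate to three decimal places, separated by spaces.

initial: κ=1.5191, φ=123.39°, ℓ=0.8729
cmd 1: set κ=1.6871 → (κ,φ,ℓ)=(1.6871,123.39°,0.8729) → tip=(-0.2942,0.4464,0.5899)
cmd 2: set φ=194.77° → (κ,φ,ℓ)=(1.6871,194.77°,0.8729) → tip=(-0.5170,-0.1363,0.5899)

-0.517 -0.136 0.590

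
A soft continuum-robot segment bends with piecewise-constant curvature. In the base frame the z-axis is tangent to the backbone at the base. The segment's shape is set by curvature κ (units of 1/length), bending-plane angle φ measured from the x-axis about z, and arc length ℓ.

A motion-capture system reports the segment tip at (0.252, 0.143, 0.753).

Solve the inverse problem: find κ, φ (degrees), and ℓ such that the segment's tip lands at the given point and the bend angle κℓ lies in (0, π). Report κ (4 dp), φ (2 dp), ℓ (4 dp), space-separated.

0.8902 29.57 0.8253

ρ = √(x²+y²) = √(0.252² + 0.143²) = 0.28975
φ = atan2(y, x) mod 360° = atan2(0.143, 0.252) = 29.5732°
|p|² = ρ² + z² = 0.28975² + 0.753² = 0.65096
κ = 2ρ / |p|² = 2×0.28975 / 0.65096 = 0.89021
θ = 2·atan2(ρ, z) = 2·atan2(0.28975, 0.753) = 0.73465 rad
ℓ = θ/κ = 0.73465/0.89021 = 0.82526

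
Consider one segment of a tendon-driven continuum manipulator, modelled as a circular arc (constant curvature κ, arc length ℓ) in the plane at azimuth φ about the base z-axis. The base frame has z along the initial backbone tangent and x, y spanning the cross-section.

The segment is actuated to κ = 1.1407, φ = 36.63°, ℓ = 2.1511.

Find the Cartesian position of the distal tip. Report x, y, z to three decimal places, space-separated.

θ = κ·ℓ = 1.1407 × 2.1511 = 2.45376 rad
ρ = (1 − cos θ)/κ = (1 − -0.77262)/1.1407 = 1.55398
z = sin θ / κ = 0.63486/1.1407 = 0.55656
x = ρ cos φ = 1.55398 × cos(36.63°) = 1.24708
y = ρ sin φ = 1.55398 × sin(36.63°) = 0.92717

1.247 0.927 0.557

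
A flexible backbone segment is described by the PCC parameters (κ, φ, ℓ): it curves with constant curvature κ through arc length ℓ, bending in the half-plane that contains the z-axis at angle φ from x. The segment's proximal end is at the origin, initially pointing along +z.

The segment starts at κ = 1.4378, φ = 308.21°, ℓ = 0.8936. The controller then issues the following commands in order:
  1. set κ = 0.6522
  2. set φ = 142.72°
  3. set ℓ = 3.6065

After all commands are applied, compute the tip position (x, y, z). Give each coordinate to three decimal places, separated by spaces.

initial: κ=1.4378, φ=308.21°, ℓ=0.8936
cmd 1: set κ=0.6522 → (κ,φ,ℓ)=(0.6522,308.21°,0.8936) → tip=(0.1566,-0.1989,0.8439)
cmd 2: set φ=142.72° → (κ,φ,ℓ)=(0.6522,142.72°,0.8936) → tip=(-0.2014,0.1533,0.8439)
cmd 3: set ℓ=3.6065 → (κ,φ,ℓ)=(0.6522,142.72°,3.6065) → tip=(-2.0792,1.5828,1.0886)

-2.079 1.583 1.089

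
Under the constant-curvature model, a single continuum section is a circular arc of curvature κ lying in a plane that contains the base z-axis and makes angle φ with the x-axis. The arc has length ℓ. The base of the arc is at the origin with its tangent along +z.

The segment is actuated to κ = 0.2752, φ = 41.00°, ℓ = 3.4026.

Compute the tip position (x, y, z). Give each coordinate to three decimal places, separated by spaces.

θ = κ·ℓ = 0.2752 × 3.4026 = 0.93640 rad
ρ = (1 − cos θ)/κ = (1 − 0.59270)/0.2752 = 1.48003
z = sin θ / κ = 0.80543/0.2752 = 2.92670
x = ρ cos φ = 1.48003 × cos(41.00°) = 1.11699
y = ρ sin φ = 1.48003 × sin(41.00°) = 0.97099

1.117 0.971 2.927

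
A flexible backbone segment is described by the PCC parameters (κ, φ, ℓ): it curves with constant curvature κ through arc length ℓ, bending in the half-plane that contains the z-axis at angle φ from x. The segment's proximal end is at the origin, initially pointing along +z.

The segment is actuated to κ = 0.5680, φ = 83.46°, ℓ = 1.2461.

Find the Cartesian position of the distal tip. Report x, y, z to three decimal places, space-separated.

0.048 0.420 1.145

θ = κ·ℓ = 0.5680 × 1.2461 = 0.70778 rad
ρ = (1 − cos θ)/κ = (1 − 0.75980)/0.5680 = 0.42288
z = sin θ / κ = 0.65015/0.5680 = 1.14463
x = ρ cos φ = 0.42288 × cos(83.46°) = 0.04816
y = ρ sin φ = 0.42288 × sin(83.46°) = 0.42013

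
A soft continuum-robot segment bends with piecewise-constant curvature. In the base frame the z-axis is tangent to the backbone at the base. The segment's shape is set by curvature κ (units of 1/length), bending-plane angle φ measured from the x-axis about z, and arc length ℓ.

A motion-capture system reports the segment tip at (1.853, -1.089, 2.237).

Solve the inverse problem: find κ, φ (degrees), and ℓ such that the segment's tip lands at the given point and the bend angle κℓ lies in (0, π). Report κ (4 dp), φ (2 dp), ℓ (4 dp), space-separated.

0.4467 329.56 3.4272

ρ = √(x²+y²) = √(1.853² + -1.089²) = 2.14931
φ = atan2(y, x) mod 360° = atan2(-1.089, 1.853) = 329.5574°
|p|² = ρ² + z² = 2.14931² + 2.237² = 9.62370
κ = 2ρ / |p|² = 2×2.14931 / 9.62370 = 0.44667
θ = 2·atan2(ρ, z) = 2·atan2(2.14931, 2.237) = 1.53082 rad
ℓ = θ/κ = 1.53082/0.44667 = 3.42718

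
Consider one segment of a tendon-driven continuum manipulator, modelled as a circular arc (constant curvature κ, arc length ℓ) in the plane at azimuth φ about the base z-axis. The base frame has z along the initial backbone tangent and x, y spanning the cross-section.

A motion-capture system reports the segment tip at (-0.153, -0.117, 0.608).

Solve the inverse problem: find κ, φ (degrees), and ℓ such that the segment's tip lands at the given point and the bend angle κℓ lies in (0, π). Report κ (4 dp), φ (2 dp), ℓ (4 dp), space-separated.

ρ = √(x²+y²) = √(-0.153² + -0.117²) = 0.19261
φ = atan2(y, x) mod 360° = atan2(-0.117, -0.153) = 217.4054°
|p|² = ρ² + z² = 0.19261² + 0.608² = 0.40676
κ = 2ρ / |p|² = 2×0.19261 / 0.40676 = 0.94703
θ = 2·atan2(ρ, z) = 2·atan2(0.19261, 0.608) = 0.61358 rad
ℓ = θ/κ = 0.61358/0.94703 = 0.64789

0.9470 217.41 0.6479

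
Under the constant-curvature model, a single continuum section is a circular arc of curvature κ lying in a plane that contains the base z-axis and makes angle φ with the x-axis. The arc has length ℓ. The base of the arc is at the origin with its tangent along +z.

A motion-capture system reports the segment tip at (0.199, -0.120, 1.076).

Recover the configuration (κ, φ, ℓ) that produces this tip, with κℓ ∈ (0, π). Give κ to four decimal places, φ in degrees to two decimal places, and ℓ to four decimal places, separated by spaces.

0.3835 328.91 1.1092

ρ = √(x²+y²) = √(0.199² + -0.120²) = 0.23238
φ = atan2(y, x) mod 360° = atan2(-0.120, 0.199) = 328.9094°
|p|² = ρ² + z² = 0.23238² + 1.076² = 1.21178
κ = 2ρ / |p|² = 2×0.23238 / 1.21178 = 0.38354
θ = 2·atan2(ρ, z) = 2·atan2(0.23238, 1.076) = 0.42540 rad
ℓ = θ/κ = 0.42540/0.38354 = 1.10915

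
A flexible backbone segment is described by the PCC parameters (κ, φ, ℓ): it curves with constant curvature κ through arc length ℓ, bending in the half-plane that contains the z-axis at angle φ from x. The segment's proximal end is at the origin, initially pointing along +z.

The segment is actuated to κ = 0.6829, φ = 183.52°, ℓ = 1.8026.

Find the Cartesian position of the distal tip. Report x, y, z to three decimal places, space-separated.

-0.974 -0.060 1.381

θ = κ·ℓ = 0.6829 × 1.8026 = 1.23100 rad
ρ = (1 − cos θ)/κ = (1 − 0.33330)/0.6829 = 0.97628
z = sin θ / κ = 0.94282/0.6829 = 1.38061
x = ρ cos φ = 0.97628 × cos(183.52°) = -0.97444
y = ρ sin φ = 0.97628 × sin(183.52°) = -0.05994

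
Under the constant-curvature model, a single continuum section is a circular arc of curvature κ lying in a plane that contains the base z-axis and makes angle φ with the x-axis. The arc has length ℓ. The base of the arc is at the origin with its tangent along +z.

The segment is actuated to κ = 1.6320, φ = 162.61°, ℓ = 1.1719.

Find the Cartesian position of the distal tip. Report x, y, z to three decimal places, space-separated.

-0.781 0.245 0.577

θ = κ·ℓ = 1.6320 × 1.1719 = 1.91254 rad
ρ = (1 − cos θ)/κ = (1 − -0.33513)/1.6320 = 0.81810
z = sin θ / κ = 0.94217/1.6320 = 0.57731
x = ρ cos φ = 0.81810 × cos(162.61°) = -0.78070
y = ρ sin φ = 0.81810 × sin(162.61°) = 0.24451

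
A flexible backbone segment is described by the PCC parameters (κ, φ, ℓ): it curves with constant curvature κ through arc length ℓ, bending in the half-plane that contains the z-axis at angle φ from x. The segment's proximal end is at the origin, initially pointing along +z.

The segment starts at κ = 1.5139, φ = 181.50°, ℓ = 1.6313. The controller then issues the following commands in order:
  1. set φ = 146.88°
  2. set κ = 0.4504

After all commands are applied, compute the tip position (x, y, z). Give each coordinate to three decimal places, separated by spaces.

-0.480 0.313 1.488

initial: κ=1.5139, φ=181.50°, ℓ=1.6313
cmd 1: set φ=146.88° → (κ,φ,ℓ)=(1.5139,146.88°,1.6313) → tip=(-0.9862,0.6434,0.4112)
cmd 2: set κ=0.4504 → (κ,φ,ℓ)=(0.4504,146.88°,1.6313) → tip=(-0.4797,0.3130,1.4884)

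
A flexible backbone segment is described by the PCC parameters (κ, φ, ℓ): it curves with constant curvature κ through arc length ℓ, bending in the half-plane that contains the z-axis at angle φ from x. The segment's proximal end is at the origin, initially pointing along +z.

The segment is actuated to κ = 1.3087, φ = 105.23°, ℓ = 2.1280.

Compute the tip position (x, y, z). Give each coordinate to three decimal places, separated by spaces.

-0.389 1.428 0.267

θ = κ·ℓ = 1.3087 × 2.1280 = 2.78491 rad
ρ = (1 − cos θ)/κ = (1 − -0.93706)/1.3087 = 1.48014
z = sin θ / κ = 0.34916/1.3087 = 0.26680
x = ρ cos φ = 1.48014 × cos(105.23°) = -0.38882
y = ρ sin φ = 1.48014 × sin(105.23°) = 1.42816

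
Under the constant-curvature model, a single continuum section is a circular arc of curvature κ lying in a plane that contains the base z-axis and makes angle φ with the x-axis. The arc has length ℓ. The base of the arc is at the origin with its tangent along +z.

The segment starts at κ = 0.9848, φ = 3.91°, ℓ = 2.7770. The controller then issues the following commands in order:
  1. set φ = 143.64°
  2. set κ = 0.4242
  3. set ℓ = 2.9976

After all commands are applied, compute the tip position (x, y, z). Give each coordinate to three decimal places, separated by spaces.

initial: κ=0.9848, φ=3.91°, ℓ=2.7770
cmd 1: set φ=143.64° → (κ,φ,ℓ)=(0.9848,143.64°,2.7770) → tip=(-1.5687,1.1549,0.4018)
cmd 2: set κ=0.4242 → (κ,φ,ℓ)=(0.4242,143.64°,2.7770) → tip=(-1.1718,0.8626,2.1778)
cmd 3: set ℓ=2.9976 → (κ,φ,ℓ)=(0.4242,143.64°,2.9976) → tip=(-1.3388,0.9856,2.2526)

-1.339 0.986 2.253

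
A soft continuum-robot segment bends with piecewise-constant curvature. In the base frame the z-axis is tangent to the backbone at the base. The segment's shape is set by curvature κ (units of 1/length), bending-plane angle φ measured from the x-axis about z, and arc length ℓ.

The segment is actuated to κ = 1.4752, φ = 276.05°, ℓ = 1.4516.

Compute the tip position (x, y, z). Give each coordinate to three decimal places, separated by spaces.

0.110 -1.038 0.570

θ = κ·ℓ = 1.4752 × 1.4516 = 2.14140 rad
ρ = (1 − cos θ)/κ = (1 − -0.54014)/1.4752 = 1.04402
z = sin θ / κ = 0.84157/1.4752 = 0.57048
x = ρ cos φ = 1.04402 × cos(276.05°) = 0.11004
y = ρ sin φ = 1.04402 × sin(276.05°) = -1.03821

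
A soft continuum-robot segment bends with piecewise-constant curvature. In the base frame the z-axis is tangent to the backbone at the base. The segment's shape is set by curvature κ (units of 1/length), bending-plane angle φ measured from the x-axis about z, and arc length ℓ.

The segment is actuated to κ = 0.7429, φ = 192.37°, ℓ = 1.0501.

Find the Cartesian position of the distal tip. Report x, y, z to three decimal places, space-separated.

θ = κ·ℓ = 0.7429 × 1.0501 = 0.78012 rad
ρ = (1 − cos θ)/κ = (1 − 0.71083)/0.7429 = 0.38925
z = sin θ / κ = 0.70336/0.7429 = 0.94678
x = ρ cos φ = 0.38925 × cos(192.37°) = -0.38021
y = ρ sin φ = 0.38925 × sin(192.37°) = -0.08339

-0.380 -0.083 0.947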